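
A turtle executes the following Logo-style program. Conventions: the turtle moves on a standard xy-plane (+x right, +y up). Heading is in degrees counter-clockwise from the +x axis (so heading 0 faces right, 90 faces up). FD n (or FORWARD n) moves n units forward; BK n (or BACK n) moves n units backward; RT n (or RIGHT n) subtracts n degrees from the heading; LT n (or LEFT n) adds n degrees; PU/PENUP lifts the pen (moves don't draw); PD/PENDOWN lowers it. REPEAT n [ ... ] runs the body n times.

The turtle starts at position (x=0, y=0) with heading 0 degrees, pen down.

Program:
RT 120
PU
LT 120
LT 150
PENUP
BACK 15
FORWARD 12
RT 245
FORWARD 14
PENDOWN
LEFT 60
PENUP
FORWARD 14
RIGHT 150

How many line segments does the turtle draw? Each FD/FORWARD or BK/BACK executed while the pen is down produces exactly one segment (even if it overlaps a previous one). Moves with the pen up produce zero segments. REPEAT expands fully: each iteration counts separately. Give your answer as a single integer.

Executing turtle program step by step:
Start: pos=(0,0), heading=0, pen down
RT 120: heading 0 -> 240
PU: pen up
LT 120: heading 240 -> 0
LT 150: heading 0 -> 150
PU: pen up
BK 15: (0,0) -> (12.99,-7.5) [heading=150, move]
FD 12: (12.99,-7.5) -> (2.598,-1.5) [heading=150, move]
RT 245: heading 150 -> 265
FD 14: (2.598,-1.5) -> (1.378,-15.447) [heading=265, move]
PD: pen down
LT 60: heading 265 -> 325
PU: pen up
FD 14: (1.378,-15.447) -> (12.846,-23.477) [heading=325, move]
RT 150: heading 325 -> 175
Final: pos=(12.846,-23.477), heading=175, 0 segment(s) drawn
Segments drawn: 0

Answer: 0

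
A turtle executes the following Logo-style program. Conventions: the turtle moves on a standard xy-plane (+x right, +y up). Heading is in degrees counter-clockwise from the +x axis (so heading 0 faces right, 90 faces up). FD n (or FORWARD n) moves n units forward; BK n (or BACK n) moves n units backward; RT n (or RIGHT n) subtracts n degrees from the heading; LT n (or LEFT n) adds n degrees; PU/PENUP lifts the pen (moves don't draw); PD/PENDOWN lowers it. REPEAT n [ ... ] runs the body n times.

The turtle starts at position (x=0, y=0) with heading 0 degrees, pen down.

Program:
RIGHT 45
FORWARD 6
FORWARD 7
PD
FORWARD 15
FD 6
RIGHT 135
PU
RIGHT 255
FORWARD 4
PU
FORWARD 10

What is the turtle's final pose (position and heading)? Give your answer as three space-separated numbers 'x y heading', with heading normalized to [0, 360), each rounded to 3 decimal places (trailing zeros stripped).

Answer: 27.665 -37.565 285

Derivation:
Executing turtle program step by step:
Start: pos=(0,0), heading=0, pen down
RT 45: heading 0 -> 315
FD 6: (0,0) -> (4.243,-4.243) [heading=315, draw]
FD 7: (4.243,-4.243) -> (9.192,-9.192) [heading=315, draw]
PD: pen down
FD 15: (9.192,-9.192) -> (19.799,-19.799) [heading=315, draw]
FD 6: (19.799,-19.799) -> (24.042,-24.042) [heading=315, draw]
RT 135: heading 315 -> 180
PU: pen up
RT 255: heading 180 -> 285
FD 4: (24.042,-24.042) -> (25.077,-27.905) [heading=285, move]
PU: pen up
FD 10: (25.077,-27.905) -> (27.665,-37.565) [heading=285, move]
Final: pos=(27.665,-37.565), heading=285, 4 segment(s) drawn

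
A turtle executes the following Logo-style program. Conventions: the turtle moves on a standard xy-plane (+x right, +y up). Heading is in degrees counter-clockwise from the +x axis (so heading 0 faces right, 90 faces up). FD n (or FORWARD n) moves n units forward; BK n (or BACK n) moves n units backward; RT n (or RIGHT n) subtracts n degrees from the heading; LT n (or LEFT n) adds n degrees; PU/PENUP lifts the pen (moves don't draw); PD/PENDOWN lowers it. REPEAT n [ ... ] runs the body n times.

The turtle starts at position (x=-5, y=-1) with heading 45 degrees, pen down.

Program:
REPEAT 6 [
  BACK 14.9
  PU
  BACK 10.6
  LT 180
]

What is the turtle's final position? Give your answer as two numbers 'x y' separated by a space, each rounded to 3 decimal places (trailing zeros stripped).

Answer: -5 -1

Derivation:
Executing turtle program step by step:
Start: pos=(-5,-1), heading=45, pen down
REPEAT 6 [
  -- iteration 1/6 --
  BK 14.9: (-5,-1) -> (-15.536,-11.536) [heading=45, draw]
  PU: pen up
  BK 10.6: (-15.536,-11.536) -> (-23.031,-19.031) [heading=45, move]
  LT 180: heading 45 -> 225
  -- iteration 2/6 --
  BK 14.9: (-23.031,-19.031) -> (-12.495,-8.495) [heading=225, move]
  PU: pen up
  BK 10.6: (-12.495,-8.495) -> (-5,-1) [heading=225, move]
  LT 180: heading 225 -> 45
  -- iteration 3/6 --
  BK 14.9: (-5,-1) -> (-15.536,-11.536) [heading=45, move]
  PU: pen up
  BK 10.6: (-15.536,-11.536) -> (-23.031,-19.031) [heading=45, move]
  LT 180: heading 45 -> 225
  -- iteration 4/6 --
  BK 14.9: (-23.031,-19.031) -> (-12.495,-8.495) [heading=225, move]
  PU: pen up
  BK 10.6: (-12.495,-8.495) -> (-5,-1) [heading=225, move]
  LT 180: heading 225 -> 45
  -- iteration 5/6 --
  BK 14.9: (-5,-1) -> (-15.536,-11.536) [heading=45, move]
  PU: pen up
  BK 10.6: (-15.536,-11.536) -> (-23.031,-19.031) [heading=45, move]
  LT 180: heading 45 -> 225
  -- iteration 6/6 --
  BK 14.9: (-23.031,-19.031) -> (-12.495,-8.495) [heading=225, move]
  PU: pen up
  BK 10.6: (-12.495,-8.495) -> (-5,-1) [heading=225, move]
  LT 180: heading 225 -> 45
]
Final: pos=(-5,-1), heading=45, 1 segment(s) drawn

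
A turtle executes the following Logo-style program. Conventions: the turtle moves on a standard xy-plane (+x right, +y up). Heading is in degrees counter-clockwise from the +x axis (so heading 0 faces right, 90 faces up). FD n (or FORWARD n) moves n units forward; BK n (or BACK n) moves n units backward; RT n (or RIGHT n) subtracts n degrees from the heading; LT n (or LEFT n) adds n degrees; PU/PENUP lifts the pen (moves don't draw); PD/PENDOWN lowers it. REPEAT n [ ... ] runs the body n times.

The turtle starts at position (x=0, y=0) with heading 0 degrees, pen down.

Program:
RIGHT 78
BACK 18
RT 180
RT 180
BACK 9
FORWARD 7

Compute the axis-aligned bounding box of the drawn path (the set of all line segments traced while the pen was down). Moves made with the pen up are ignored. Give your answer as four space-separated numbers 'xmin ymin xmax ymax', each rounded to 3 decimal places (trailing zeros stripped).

Answer: -5.614 0 0 26.41

Derivation:
Executing turtle program step by step:
Start: pos=(0,0), heading=0, pen down
RT 78: heading 0 -> 282
BK 18: (0,0) -> (-3.742,17.607) [heading=282, draw]
RT 180: heading 282 -> 102
RT 180: heading 102 -> 282
BK 9: (-3.742,17.607) -> (-5.614,26.41) [heading=282, draw]
FD 7: (-5.614,26.41) -> (-4.158,19.563) [heading=282, draw]
Final: pos=(-4.158,19.563), heading=282, 3 segment(s) drawn

Segment endpoints: x in {-5.614, -4.158, -3.742, 0}, y in {0, 17.607, 19.563, 26.41}
xmin=-5.614, ymin=0, xmax=0, ymax=26.41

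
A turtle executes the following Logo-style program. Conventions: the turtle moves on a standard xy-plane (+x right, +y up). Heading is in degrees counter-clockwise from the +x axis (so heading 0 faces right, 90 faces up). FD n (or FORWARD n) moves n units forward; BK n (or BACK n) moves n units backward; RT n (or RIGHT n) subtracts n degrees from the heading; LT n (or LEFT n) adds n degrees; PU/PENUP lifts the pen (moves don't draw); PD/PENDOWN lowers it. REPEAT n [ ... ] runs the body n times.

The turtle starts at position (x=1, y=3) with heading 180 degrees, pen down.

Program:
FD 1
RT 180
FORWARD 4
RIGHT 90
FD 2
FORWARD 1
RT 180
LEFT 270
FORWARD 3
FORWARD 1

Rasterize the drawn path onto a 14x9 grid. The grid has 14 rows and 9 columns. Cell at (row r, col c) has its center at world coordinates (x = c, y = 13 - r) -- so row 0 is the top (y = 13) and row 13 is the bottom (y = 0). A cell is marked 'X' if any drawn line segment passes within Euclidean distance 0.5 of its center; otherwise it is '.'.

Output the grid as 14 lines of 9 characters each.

Answer: .........
.........
.........
.........
.........
.........
.........
.........
.........
.........
XXXXX....
....X....
....X....
....XXXXX

Derivation:
Segment 0: (1,3) -> (0,3)
Segment 1: (0,3) -> (4,3)
Segment 2: (4,3) -> (4,1)
Segment 3: (4,1) -> (4,0)
Segment 4: (4,0) -> (7,0)
Segment 5: (7,0) -> (8,0)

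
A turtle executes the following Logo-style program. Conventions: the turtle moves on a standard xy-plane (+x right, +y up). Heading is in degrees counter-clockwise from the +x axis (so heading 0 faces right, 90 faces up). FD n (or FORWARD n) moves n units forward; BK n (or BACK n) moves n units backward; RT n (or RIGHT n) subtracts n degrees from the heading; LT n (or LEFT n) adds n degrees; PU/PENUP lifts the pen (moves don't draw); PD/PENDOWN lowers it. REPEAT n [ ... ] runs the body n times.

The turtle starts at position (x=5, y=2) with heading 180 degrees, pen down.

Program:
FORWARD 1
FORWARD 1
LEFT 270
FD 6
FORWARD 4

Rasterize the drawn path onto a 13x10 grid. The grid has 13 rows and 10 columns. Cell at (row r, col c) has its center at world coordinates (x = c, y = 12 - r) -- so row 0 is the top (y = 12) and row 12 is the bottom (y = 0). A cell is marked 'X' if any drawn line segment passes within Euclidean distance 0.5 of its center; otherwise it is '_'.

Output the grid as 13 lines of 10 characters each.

Segment 0: (5,2) -> (4,2)
Segment 1: (4,2) -> (3,2)
Segment 2: (3,2) -> (3,8)
Segment 3: (3,8) -> (3,12)

Answer: ___X______
___X______
___X______
___X______
___X______
___X______
___X______
___X______
___X______
___X______
___XXX____
__________
__________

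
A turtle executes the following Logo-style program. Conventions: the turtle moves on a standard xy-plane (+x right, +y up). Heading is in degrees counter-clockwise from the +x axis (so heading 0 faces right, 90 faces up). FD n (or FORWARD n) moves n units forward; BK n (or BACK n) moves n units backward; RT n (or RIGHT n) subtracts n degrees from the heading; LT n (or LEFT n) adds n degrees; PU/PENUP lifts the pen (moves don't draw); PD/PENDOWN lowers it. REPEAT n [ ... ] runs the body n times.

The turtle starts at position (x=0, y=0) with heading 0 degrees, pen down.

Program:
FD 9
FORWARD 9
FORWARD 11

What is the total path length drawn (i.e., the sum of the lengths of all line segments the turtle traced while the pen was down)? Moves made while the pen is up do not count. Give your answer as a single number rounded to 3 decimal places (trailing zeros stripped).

Answer: 29

Derivation:
Executing turtle program step by step:
Start: pos=(0,0), heading=0, pen down
FD 9: (0,0) -> (9,0) [heading=0, draw]
FD 9: (9,0) -> (18,0) [heading=0, draw]
FD 11: (18,0) -> (29,0) [heading=0, draw]
Final: pos=(29,0), heading=0, 3 segment(s) drawn

Segment lengths:
  seg 1: (0,0) -> (9,0), length = 9
  seg 2: (9,0) -> (18,0), length = 9
  seg 3: (18,0) -> (29,0), length = 11
Total = 29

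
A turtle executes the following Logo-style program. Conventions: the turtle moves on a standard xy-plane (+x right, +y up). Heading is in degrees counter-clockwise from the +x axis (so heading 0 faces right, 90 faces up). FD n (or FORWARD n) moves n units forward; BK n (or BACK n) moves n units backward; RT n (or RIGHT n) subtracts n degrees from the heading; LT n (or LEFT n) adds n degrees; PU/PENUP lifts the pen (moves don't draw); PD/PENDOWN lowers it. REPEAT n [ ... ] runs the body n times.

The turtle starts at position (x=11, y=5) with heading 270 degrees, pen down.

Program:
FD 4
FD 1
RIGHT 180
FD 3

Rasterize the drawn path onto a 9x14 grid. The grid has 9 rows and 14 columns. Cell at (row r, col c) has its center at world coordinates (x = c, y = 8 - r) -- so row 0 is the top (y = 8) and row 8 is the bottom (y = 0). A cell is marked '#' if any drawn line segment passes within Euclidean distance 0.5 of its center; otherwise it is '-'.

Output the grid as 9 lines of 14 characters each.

Segment 0: (11,5) -> (11,1)
Segment 1: (11,1) -> (11,0)
Segment 2: (11,0) -> (11,3)

Answer: --------------
--------------
--------------
-----------#--
-----------#--
-----------#--
-----------#--
-----------#--
-----------#--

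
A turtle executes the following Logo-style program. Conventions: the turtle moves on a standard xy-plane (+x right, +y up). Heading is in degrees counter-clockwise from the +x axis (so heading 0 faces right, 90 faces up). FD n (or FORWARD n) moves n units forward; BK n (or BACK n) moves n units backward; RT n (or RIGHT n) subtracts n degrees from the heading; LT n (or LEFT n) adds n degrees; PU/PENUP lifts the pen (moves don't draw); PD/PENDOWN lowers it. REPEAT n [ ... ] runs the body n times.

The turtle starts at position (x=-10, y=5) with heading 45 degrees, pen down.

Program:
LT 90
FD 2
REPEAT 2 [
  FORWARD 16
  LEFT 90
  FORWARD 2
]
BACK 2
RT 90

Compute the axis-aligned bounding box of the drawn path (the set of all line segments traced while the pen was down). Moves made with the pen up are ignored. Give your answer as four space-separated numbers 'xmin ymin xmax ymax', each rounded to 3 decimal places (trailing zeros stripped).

Executing turtle program step by step:
Start: pos=(-10,5), heading=45, pen down
LT 90: heading 45 -> 135
FD 2: (-10,5) -> (-11.414,6.414) [heading=135, draw]
REPEAT 2 [
  -- iteration 1/2 --
  FD 16: (-11.414,6.414) -> (-22.728,17.728) [heading=135, draw]
  LT 90: heading 135 -> 225
  FD 2: (-22.728,17.728) -> (-24.142,16.314) [heading=225, draw]
  -- iteration 2/2 --
  FD 16: (-24.142,16.314) -> (-35.456,5) [heading=225, draw]
  LT 90: heading 225 -> 315
  FD 2: (-35.456,5) -> (-34.042,3.586) [heading=315, draw]
]
BK 2: (-34.042,3.586) -> (-35.456,5) [heading=315, draw]
RT 90: heading 315 -> 225
Final: pos=(-35.456,5), heading=225, 6 segment(s) drawn

Segment endpoints: x in {-35.456, -34.042, -24.142, -22.728, -11.414, -10}, y in {3.586, 5, 6.414, 16.314, 17.728}
xmin=-35.456, ymin=3.586, xmax=-10, ymax=17.728

Answer: -35.456 3.586 -10 17.728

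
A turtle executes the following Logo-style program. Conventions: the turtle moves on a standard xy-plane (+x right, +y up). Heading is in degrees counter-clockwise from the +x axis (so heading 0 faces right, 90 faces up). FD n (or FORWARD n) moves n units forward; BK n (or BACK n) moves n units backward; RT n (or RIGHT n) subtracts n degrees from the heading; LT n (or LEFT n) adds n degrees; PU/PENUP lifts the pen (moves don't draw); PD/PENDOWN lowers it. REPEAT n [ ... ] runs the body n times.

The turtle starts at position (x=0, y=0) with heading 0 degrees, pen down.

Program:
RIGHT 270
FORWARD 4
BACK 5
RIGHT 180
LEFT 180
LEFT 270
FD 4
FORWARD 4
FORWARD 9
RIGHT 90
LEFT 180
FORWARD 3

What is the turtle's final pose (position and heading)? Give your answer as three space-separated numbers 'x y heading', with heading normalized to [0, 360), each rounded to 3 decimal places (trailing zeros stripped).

Answer: 17 2 90

Derivation:
Executing turtle program step by step:
Start: pos=(0,0), heading=0, pen down
RT 270: heading 0 -> 90
FD 4: (0,0) -> (0,4) [heading=90, draw]
BK 5: (0,4) -> (0,-1) [heading=90, draw]
RT 180: heading 90 -> 270
LT 180: heading 270 -> 90
LT 270: heading 90 -> 0
FD 4: (0,-1) -> (4,-1) [heading=0, draw]
FD 4: (4,-1) -> (8,-1) [heading=0, draw]
FD 9: (8,-1) -> (17,-1) [heading=0, draw]
RT 90: heading 0 -> 270
LT 180: heading 270 -> 90
FD 3: (17,-1) -> (17,2) [heading=90, draw]
Final: pos=(17,2), heading=90, 6 segment(s) drawn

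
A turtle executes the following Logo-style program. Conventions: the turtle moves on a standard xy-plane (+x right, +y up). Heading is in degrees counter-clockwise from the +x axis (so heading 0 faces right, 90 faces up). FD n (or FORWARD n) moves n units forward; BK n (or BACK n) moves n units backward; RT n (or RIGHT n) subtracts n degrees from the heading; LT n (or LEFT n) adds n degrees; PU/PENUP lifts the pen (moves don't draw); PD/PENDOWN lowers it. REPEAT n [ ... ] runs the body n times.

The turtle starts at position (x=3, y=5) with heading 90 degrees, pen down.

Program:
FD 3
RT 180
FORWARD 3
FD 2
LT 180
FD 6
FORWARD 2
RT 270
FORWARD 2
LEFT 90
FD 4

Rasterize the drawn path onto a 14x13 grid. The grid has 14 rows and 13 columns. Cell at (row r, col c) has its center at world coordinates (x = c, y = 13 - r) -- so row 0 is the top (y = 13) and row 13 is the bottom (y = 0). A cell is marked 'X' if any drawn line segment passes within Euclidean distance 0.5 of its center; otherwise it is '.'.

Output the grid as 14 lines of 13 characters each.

Segment 0: (3,5) -> (3,8)
Segment 1: (3,8) -> (3,5)
Segment 2: (3,5) -> (3,3)
Segment 3: (3,3) -> (3,9)
Segment 4: (3,9) -> (3,11)
Segment 5: (3,11) -> (1,11)
Segment 6: (1,11) -> (1,7)

Answer: .............
.............
.XXX.........
.X.X.........
.X.X.........
.X.X.........
.X.X.........
...X.........
...X.........
...X.........
...X.........
.............
.............
.............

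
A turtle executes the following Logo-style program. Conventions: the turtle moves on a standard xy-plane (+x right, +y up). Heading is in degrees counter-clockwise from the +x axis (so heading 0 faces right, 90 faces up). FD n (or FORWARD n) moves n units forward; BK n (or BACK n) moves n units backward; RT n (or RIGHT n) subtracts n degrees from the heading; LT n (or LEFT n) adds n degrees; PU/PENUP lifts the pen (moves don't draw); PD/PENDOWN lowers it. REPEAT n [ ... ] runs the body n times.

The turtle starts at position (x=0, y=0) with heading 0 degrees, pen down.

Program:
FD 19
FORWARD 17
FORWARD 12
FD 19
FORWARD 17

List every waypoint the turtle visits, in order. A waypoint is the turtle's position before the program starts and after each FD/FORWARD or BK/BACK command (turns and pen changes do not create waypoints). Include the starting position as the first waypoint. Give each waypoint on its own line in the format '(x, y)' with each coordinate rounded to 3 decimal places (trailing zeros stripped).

Executing turtle program step by step:
Start: pos=(0,0), heading=0, pen down
FD 19: (0,0) -> (19,0) [heading=0, draw]
FD 17: (19,0) -> (36,0) [heading=0, draw]
FD 12: (36,0) -> (48,0) [heading=0, draw]
FD 19: (48,0) -> (67,0) [heading=0, draw]
FD 17: (67,0) -> (84,0) [heading=0, draw]
Final: pos=(84,0), heading=0, 5 segment(s) drawn
Waypoints (6 total):
(0, 0)
(19, 0)
(36, 0)
(48, 0)
(67, 0)
(84, 0)

Answer: (0, 0)
(19, 0)
(36, 0)
(48, 0)
(67, 0)
(84, 0)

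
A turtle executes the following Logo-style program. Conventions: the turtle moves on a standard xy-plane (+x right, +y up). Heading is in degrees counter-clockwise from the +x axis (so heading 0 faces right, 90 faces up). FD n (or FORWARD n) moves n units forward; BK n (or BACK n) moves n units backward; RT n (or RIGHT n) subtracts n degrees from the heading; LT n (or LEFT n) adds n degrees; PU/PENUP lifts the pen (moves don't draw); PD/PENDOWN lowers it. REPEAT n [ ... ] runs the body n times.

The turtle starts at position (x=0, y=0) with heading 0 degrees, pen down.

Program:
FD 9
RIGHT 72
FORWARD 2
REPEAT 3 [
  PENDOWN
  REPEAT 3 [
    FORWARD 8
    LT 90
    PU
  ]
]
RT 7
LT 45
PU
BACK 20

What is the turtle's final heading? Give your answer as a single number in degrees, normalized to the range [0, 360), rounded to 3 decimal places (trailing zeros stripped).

Answer: 56

Derivation:
Executing turtle program step by step:
Start: pos=(0,0), heading=0, pen down
FD 9: (0,0) -> (9,0) [heading=0, draw]
RT 72: heading 0 -> 288
FD 2: (9,0) -> (9.618,-1.902) [heading=288, draw]
REPEAT 3 [
  -- iteration 1/3 --
  PD: pen down
  REPEAT 3 [
    -- iteration 1/3 --
    FD 8: (9.618,-1.902) -> (12.09,-9.511) [heading=288, draw]
    LT 90: heading 288 -> 18
    PU: pen up
    -- iteration 2/3 --
    FD 8: (12.09,-9.511) -> (19.699,-7.038) [heading=18, move]
    LT 90: heading 18 -> 108
    PU: pen up
    -- iteration 3/3 --
    FD 8: (19.699,-7.038) -> (17.226,0.57) [heading=108, move]
    LT 90: heading 108 -> 198
    PU: pen up
  ]
  -- iteration 2/3 --
  PD: pen down
  REPEAT 3 [
    -- iteration 1/3 --
    FD 8: (17.226,0.57) -> (9.618,-1.902) [heading=198, draw]
    LT 90: heading 198 -> 288
    PU: pen up
    -- iteration 2/3 --
    FD 8: (9.618,-1.902) -> (12.09,-9.511) [heading=288, move]
    LT 90: heading 288 -> 18
    PU: pen up
    -- iteration 3/3 --
    FD 8: (12.09,-9.511) -> (19.699,-7.038) [heading=18, move]
    LT 90: heading 18 -> 108
    PU: pen up
  ]
  -- iteration 3/3 --
  PD: pen down
  REPEAT 3 [
    -- iteration 1/3 --
    FD 8: (19.699,-7.038) -> (17.226,0.57) [heading=108, draw]
    LT 90: heading 108 -> 198
    PU: pen up
    -- iteration 2/3 --
    FD 8: (17.226,0.57) -> (9.618,-1.902) [heading=198, move]
    LT 90: heading 198 -> 288
    PU: pen up
    -- iteration 3/3 --
    FD 8: (9.618,-1.902) -> (12.09,-9.511) [heading=288, move]
    LT 90: heading 288 -> 18
    PU: pen up
  ]
]
RT 7: heading 18 -> 11
LT 45: heading 11 -> 56
PU: pen up
BK 20: (12.09,-9.511) -> (0.906,-26.091) [heading=56, move]
Final: pos=(0.906,-26.091), heading=56, 5 segment(s) drawn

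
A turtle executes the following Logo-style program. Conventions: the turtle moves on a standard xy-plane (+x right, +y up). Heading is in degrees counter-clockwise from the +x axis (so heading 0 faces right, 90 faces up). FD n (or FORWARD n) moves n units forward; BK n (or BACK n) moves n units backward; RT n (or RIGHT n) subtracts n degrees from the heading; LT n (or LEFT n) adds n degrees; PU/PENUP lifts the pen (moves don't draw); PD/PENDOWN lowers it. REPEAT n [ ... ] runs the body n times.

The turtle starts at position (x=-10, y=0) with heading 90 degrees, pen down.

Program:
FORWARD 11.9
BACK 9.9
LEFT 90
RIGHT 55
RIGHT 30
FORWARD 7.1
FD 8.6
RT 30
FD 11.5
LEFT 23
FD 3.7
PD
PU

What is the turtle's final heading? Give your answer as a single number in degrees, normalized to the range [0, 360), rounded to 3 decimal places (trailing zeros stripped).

Answer: 88

Derivation:
Executing turtle program step by step:
Start: pos=(-10,0), heading=90, pen down
FD 11.9: (-10,0) -> (-10,11.9) [heading=90, draw]
BK 9.9: (-10,11.9) -> (-10,2) [heading=90, draw]
LT 90: heading 90 -> 180
RT 55: heading 180 -> 125
RT 30: heading 125 -> 95
FD 7.1: (-10,2) -> (-10.619,9.073) [heading=95, draw]
FD 8.6: (-10.619,9.073) -> (-11.368,17.64) [heading=95, draw]
RT 30: heading 95 -> 65
FD 11.5: (-11.368,17.64) -> (-6.508,28.063) [heading=65, draw]
LT 23: heading 65 -> 88
FD 3.7: (-6.508,28.063) -> (-6.379,31.761) [heading=88, draw]
PD: pen down
PU: pen up
Final: pos=(-6.379,31.761), heading=88, 6 segment(s) drawn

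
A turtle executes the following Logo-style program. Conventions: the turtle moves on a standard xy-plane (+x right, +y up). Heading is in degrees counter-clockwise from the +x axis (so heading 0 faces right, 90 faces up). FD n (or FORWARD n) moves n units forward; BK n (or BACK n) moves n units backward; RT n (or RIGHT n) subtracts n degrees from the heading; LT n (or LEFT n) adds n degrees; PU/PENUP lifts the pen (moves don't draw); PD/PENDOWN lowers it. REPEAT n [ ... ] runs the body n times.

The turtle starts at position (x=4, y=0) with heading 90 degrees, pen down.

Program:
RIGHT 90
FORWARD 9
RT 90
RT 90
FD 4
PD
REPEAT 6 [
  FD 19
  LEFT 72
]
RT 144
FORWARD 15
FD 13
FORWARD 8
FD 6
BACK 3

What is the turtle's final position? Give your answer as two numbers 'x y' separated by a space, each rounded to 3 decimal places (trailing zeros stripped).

Executing turtle program step by step:
Start: pos=(4,0), heading=90, pen down
RT 90: heading 90 -> 0
FD 9: (4,0) -> (13,0) [heading=0, draw]
RT 90: heading 0 -> 270
RT 90: heading 270 -> 180
FD 4: (13,0) -> (9,0) [heading=180, draw]
PD: pen down
REPEAT 6 [
  -- iteration 1/6 --
  FD 19: (9,0) -> (-10,0) [heading=180, draw]
  LT 72: heading 180 -> 252
  -- iteration 2/6 --
  FD 19: (-10,0) -> (-15.871,-18.07) [heading=252, draw]
  LT 72: heading 252 -> 324
  -- iteration 3/6 --
  FD 19: (-15.871,-18.07) -> (-0.5,-29.238) [heading=324, draw]
  LT 72: heading 324 -> 36
  -- iteration 4/6 --
  FD 19: (-0.5,-29.238) -> (14.871,-18.07) [heading=36, draw]
  LT 72: heading 36 -> 108
  -- iteration 5/6 --
  FD 19: (14.871,-18.07) -> (9,0) [heading=108, draw]
  LT 72: heading 108 -> 180
  -- iteration 6/6 --
  FD 19: (9,0) -> (-10,0) [heading=180, draw]
  LT 72: heading 180 -> 252
]
RT 144: heading 252 -> 108
FD 15: (-10,0) -> (-14.635,14.266) [heading=108, draw]
FD 13: (-14.635,14.266) -> (-18.652,26.63) [heading=108, draw]
FD 8: (-18.652,26.63) -> (-21.125,34.238) [heading=108, draw]
FD 6: (-21.125,34.238) -> (-22.979,39.944) [heading=108, draw]
BK 3: (-22.979,39.944) -> (-22.052,37.091) [heading=108, draw]
Final: pos=(-22.052,37.091), heading=108, 13 segment(s) drawn

Answer: -22.052 37.091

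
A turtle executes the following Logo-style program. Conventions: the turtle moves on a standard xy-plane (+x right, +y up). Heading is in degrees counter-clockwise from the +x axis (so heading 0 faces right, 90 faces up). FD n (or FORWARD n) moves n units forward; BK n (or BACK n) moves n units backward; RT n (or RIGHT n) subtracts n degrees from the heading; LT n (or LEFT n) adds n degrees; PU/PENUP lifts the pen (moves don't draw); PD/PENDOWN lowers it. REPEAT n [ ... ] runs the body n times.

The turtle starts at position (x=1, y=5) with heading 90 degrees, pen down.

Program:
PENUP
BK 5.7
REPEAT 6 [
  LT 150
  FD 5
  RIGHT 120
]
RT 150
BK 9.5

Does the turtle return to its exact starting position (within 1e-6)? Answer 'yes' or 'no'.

Executing turtle program step by step:
Start: pos=(1,5), heading=90, pen down
PU: pen up
BK 5.7: (1,5) -> (1,-0.7) [heading=90, move]
REPEAT 6 [
  -- iteration 1/6 --
  LT 150: heading 90 -> 240
  FD 5: (1,-0.7) -> (-1.5,-5.03) [heading=240, move]
  RT 120: heading 240 -> 120
  -- iteration 2/6 --
  LT 150: heading 120 -> 270
  FD 5: (-1.5,-5.03) -> (-1.5,-10.03) [heading=270, move]
  RT 120: heading 270 -> 150
  -- iteration 3/6 --
  LT 150: heading 150 -> 300
  FD 5: (-1.5,-10.03) -> (1,-14.36) [heading=300, move]
  RT 120: heading 300 -> 180
  -- iteration 4/6 --
  LT 150: heading 180 -> 330
  FD 5: (1,-14.36) -> (5.33,-16.86) [heading=330, move]
  RT 120: heading 330 -> 210
  -- iteration 5/6 --
  LT 150: heading 210 -> 0
  FD 5: (5.33,-16.86) -> (10.33,-16.86) [heading=0, move]
  RT 120: heading 0 -> 240
  -- iteration 6/6 --
  LT 150: heading 240 -> 30
  FD 5: (10.33,-16.86) -> (14.66,-14.36) [heading=30, move]
  RT 120: heading 30 -> 270
]
RT 150: heading 270 -> 120
BK 9.5: (14.66,-14.36) -> (19.41,-22.587) [heading=120, move]
Final: pos=(19.41,-22.587), heading=120, 0 segment(s) drawn

Start position: (1, 5)
Final position: (19.41, -22.587)
Distance = 33.166; >= 1e-6 -> NOT closed

Answer: no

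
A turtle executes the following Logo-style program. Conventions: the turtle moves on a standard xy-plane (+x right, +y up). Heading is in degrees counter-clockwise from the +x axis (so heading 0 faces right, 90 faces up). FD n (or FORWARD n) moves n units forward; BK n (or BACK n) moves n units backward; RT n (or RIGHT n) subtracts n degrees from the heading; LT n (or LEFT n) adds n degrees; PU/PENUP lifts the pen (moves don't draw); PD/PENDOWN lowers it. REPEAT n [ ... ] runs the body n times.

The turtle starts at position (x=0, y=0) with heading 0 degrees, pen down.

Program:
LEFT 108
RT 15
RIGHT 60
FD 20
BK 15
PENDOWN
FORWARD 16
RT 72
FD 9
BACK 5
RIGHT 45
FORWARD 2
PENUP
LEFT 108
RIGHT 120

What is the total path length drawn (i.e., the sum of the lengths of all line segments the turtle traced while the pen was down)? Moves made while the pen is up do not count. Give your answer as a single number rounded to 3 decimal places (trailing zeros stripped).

Answer: 67

Derivation:
Executing turtle program step by step:
Start: pos=(0,0), heading=0, pen down
LT 108: heading 0 -> 108
RT 15: heading 108 -> 93
RT 60: heading 93 -> 33
FD 20: (0,0) -> (16.773,10.893) [heading=33, draw]
BK 15: (16.773,10.893) -> (4.193,2.723) [heading=33, draw]
PD: pen down
FD 16: (4.193,2.723) -> (17.612,11.437) [heading=33, draw]
RT 72: heading 33 -> 321
FD 9: (17.612,11.437) -> (24.606,5.774) [heading=321, draw]
BK 5: (24.606,5.774) -> (20.721,8.92) [heading=321, draw]
RT 45: heading 321 -> 276
FD 2: (20.721,8.92) -> (20.93,6.931) [heading=276, draw]
PU: pen up
LT 108: heading 276 -> 24
RT 120: heading 24 -> 264
Final: pos=(20.93,6.931), heading=264, 6 segment(s) drawn

Segment lengths:
  seg 1: (0,0) -> (16.773,10.893), length = 20
  seg 2: (16.773,10.893) -> (4.193,2.723), length = 15
  seg 3: (4.193,2.723) -> (17.612,11.437), length = 16
  seg 4: (17.612,11.437) -> (24.606,5.774), length = 9
  seg 5: (24.606,5.774) -> (20.721,8.92), length = 5
  seg 6: (20.721,8.92) -> (20.93,6.931), length = 2
Total = 67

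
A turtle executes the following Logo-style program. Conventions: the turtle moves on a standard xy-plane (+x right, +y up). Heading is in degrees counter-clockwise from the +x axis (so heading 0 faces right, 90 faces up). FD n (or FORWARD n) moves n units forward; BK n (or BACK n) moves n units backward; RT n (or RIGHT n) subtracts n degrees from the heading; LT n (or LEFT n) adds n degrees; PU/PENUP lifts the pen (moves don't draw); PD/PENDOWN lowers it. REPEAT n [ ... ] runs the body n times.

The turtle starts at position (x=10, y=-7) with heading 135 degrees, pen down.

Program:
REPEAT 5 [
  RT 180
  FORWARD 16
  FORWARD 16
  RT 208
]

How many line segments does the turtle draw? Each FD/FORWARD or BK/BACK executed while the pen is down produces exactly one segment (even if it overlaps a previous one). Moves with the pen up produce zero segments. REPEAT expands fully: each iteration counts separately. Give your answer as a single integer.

Executing turtle program step by step:
Start: pos=(10,-7), heading=135, pen down
REPEAT 5 [
  -- iteration 1/5 --
  RT 180: heading 135 -> 315
  FD 16: (10,-7) -> (21.314,-18.314) [heading=315, draw]
  FD 16: (21.314,-18.314) -> (32.627,-29.627) [heading=315, draw]
  RT 208: heading 315 -> 107
  -- iteration 2/5 --
  RT 180: heading 107 -> 287
  FD 16: (32.627,-29.627) -> (37.305,-44.928) [heading=287, draw]
  FD 16: (37.305,-44.928) -> (41.983,-60.229) [heading=287, draw]
  RT 208: heading 287 -> 79
  -- iteration 3/5 --
  RT 180: heading 79 -> 259
  FD 16: (41.983,-60.229) -> (38.93,-75.935) [heading=259, draw]
  FD 16: (38.93,-75.935) -> (35.877,-91.641) [heading=259, draw]
  RT 208: heading 259 -> 51
  -- iteration 4/5 --
  RT 180: heading 51 -> 231
  FD 16: (35.877,-91.641) -> (25.808,-104.076) [heading=231, draw]
  FD 16: (25.808,-104.076) -> (15.739,-116.51) [heading=231, draw]
  RT 208: heading 231 -> 23
  -- iteration 5/5 --
  RT 180: heading 23 -> 203
  FD 16: (15.739,-116.51) -> (1.011,-122.762) [heading=203, draw]
  FD 16: (1.011,-122.762) -> (-13.717,-129.013) [heading=203, draw]
  RT 208: heading 203 -> 355
]
Final: pos=(-13.717,-129.013), heading=355, 10 segment(s) drawn
Segments drawn: 10

Answer: 10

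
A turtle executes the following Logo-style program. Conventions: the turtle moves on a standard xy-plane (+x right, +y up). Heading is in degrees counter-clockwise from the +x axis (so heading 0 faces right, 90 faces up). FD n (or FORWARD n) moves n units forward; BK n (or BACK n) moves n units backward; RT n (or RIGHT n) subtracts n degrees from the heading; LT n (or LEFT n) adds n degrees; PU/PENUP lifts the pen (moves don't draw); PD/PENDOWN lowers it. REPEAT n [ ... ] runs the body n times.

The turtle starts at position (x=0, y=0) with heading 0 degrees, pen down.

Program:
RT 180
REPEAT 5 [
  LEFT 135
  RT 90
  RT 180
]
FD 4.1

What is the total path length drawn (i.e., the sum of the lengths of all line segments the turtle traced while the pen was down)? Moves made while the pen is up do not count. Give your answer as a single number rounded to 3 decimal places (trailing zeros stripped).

Executing turtle program step by step:
Start: pos=(0,0), heading=0, pen down
RT 180: heading 0 -> 180
REPEAT 5 [
  -- iteration 1/5 --
  LT 135: heading 180 -> 315
  RT 90: heading 315 -> 225
  RT 180: heading 225 -> 45
  -- iteration 2/5 --
  LT 135: heading 45 -> 180
  RT 90: heading 180 -> 90
  RT 180: heading 90 -> 270
  -- iteration 3/5 --
  LT 135: heading 270 -> 45
  RT 90: heading 45 -> 315
  RT 180: heading 315 -> 135
  -- iteration 4/5 --
  LT 135: heading 135 -> 270
  RT 90: heading 270 -> 180
  RT 180: heading 180 -> 0
  -- iteration 5/5 --
  LT 135: heading 0 -> 135
  RT 90: heading 135 -> 45
  RT 180: heading 45 -> 225
]
FD 4.1: (0,0) -> (-2.899,-2.899) [heading=225, draw]
Final: pos=(-2.899,-2.899), heading=225, 1 segment(s) drawn

Segment lengths:
  seg 1: (0,0) -> (-2.899,-2.899), length = 4.1
Total = 4.1

Answer: 4.1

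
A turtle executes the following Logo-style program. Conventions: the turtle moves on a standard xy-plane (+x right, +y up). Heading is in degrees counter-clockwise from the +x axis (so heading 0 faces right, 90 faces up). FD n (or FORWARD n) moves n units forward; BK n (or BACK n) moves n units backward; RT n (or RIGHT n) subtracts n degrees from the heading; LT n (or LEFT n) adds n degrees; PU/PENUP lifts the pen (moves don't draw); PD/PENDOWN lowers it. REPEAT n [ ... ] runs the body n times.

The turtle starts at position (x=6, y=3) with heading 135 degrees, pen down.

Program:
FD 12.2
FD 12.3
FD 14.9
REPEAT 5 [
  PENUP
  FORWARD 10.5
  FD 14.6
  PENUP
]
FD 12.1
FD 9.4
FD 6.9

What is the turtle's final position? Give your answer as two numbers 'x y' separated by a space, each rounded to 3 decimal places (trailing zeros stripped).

Answer: -130.684 139.684

Derivation:
Executing turtle program step by step:
Start: pos=(6,3), heading=135, pen down
FD 12.2: (6,3) -> (-2.627,11.627) [heading=135, draw]
FD 12.3: (-2.627,11.627) -> (-11.324,20.324) [heading=135, draw]
FD 14.9: (-11.324,20.324) -> (-21.86,30.86) [heading=135, draw]
REPEAT 5 [
  -- iteration 1/5 --
  PU: pen up
  FD 10.5: (-21.86,30.86) -> (-29.285,38.285) [heading=135, move]
  FD 14.6: (-29.285,38.285) -> (-39.608,48.608) [heading=135, move]
  PU: pen up
  -- iteration 2/5 --
  PU: pen up
  FD 10.5: (-39.608,48.608) -> (-47.033,56.033) [heading=135, move]
  FD 14.6: (-47.033,56.033) -> (-57.357,66.357) [heading=135, move]
  PU: pen up
  -- iteration 3/5 --
  PU: pen up
  FD 10.5: (-57.357,66.357) -> (-64.781,73.781) [heading=135, move]
  FD 14.6: (-64.781,73.781) -> (-75.105,84.105) [heading=135, move]
  PU: pen up
  -- iteration 4/5 --
  PU: pen up
  FD 10.5: (-75.105,84.105) -> (-82.53,91.53) [heading=135, move]
  FD 14.6: (-82.53,91.53) -> (-92.854,101.854) [heading=135, move]
  PU: pen up
  -- iteration 5/5 --
  PU: pen up
  FD 10.5: (-92.854,101.854) -> (-100.278,109.278) [heading=135, move]
  FD 14.6: (-100.278,109.278) -> (-110.602,119.602) [heading=135, move]
  PU: pen up
]
FD 12.1: (-110.602,119.602) -> (-119.158,128.158) [heading=135, move]
FD 9.4: (-119.158,128.158) -> (-125.805,134.805) [heading=135, move]
FD 6.9: (-125.805,134.805) -> (-130.684,139.684) [heading=135, move]
Final: pos=(-130.684,139.684), heading=135, 3 segment(s) drawn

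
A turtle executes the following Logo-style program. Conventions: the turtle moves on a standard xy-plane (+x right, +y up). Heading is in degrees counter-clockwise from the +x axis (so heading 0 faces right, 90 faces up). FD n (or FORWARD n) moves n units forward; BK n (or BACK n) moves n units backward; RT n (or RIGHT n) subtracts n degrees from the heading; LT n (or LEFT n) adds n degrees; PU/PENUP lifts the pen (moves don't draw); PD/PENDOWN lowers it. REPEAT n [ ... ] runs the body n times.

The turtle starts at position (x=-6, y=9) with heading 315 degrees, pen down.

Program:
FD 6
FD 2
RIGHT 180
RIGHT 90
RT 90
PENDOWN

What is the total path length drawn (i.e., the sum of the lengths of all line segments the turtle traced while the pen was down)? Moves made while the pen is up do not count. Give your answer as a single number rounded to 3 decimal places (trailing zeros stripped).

Executing turtle program step by step:
Start: pos=(-6,9), heading=315, pen down
FD 6: (-6,9) -> (-1.757,4.757) [heading=315, draw]
FD 2: (-1.757,4.757) -> (-0.343,3.343) [heading=315, draw]
RT 180: heading 315 -> 135
RT 90: heading 135 -> 45
RT 90: heading 45 -> 315
PD: pen down
Final: pos=(-0.343,3.343), heading=315, 2 segment(s) drawn

Segment lengths:
  seg 1: (-6,9) -> (-1.757,4.757), length = 6
  seg 2: (-1.757,4.757) -> (-0.343,3.343), length = 2
Total = 8

Answer: 8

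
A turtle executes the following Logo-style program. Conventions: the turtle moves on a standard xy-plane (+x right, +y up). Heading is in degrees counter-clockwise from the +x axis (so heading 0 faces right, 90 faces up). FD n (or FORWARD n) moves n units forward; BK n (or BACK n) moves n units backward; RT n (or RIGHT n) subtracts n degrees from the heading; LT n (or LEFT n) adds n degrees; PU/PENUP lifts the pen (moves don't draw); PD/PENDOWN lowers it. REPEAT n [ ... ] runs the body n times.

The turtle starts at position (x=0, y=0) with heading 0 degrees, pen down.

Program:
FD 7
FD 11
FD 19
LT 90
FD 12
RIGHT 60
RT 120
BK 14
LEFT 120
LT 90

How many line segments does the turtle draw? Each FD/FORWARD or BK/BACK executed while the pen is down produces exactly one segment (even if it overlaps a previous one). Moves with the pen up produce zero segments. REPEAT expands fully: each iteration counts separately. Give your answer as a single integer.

Answer: 5

Derivation:
Executing turtle program step by step:
Start: pos=(0,0), heading=0, pen down
FD 7: (0,0) -> (7,0) [heading=0, draw]
FD 11: (7,0) -> (18,0) [heading=0, draw]
FD 19: (18,0) -> (37,0) [heading=0, draw]
LT 90: heading 0 -> 90
FD 12: (37,0) -> (37,12) [heading=90, draw]
RT 60: heading 90 -> 30
RT 120: heading 30 -> 270
BK 14: (37,12) -> (37,26) [heading=270, draw]
LT 120: heading 270 -> 30
LT 90: heading 30 -> 120
Final: pos=(37,26), heading=120, 5 segment(s) drawn
Segments drawn: 5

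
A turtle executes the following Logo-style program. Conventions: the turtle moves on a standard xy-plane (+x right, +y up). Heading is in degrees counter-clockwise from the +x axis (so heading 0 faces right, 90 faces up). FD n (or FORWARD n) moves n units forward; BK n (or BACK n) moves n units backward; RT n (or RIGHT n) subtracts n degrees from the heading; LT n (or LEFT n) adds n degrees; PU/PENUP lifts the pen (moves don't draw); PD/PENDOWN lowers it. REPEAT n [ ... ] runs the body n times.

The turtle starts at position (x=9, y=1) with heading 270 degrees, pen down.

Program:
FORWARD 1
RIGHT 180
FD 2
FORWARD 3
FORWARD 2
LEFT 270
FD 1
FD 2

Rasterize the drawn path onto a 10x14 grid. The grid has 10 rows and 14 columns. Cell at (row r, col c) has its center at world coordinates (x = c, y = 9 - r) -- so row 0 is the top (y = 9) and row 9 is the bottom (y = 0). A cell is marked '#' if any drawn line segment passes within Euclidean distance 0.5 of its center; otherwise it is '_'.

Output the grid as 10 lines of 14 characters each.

Segment 0: (9,1) -> (9,0)
Segment 1: (9,0) -> (9,2)
Segment 2: (9,2) -> (9,5)
Segment 3: (9,5) -> (9,7)
Segment 4: (9,7) -> (10,7)
Segment 5: (10,7) -> (12,7)

Answer: ______________
______________
_________####_
_________#____
_________#____
_________#____
_________#____
_________#____
_________#____
_________#____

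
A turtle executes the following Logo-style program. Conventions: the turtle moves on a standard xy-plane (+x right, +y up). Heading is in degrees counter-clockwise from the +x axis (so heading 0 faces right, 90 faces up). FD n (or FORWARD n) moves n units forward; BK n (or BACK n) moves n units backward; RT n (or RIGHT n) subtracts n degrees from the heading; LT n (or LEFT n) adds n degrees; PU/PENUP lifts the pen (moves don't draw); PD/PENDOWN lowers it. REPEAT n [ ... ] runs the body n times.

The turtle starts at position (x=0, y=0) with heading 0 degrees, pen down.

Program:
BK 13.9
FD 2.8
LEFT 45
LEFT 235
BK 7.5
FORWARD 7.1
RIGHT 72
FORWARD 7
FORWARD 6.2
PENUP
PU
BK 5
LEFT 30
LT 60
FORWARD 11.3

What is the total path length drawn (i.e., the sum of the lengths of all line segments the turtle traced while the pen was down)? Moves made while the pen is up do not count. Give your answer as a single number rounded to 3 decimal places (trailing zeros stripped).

Executing turtle program step by step:
Start: pos=(0,0), heading=0, pen down
BK 13.9: (0,0) -> (-13.9,0) [heading=0, draw]
FD 2.8: (-13.9,0) -> (-11.1,0) [heading=0, draw]
LT 45: heading 0 -> 45
LT 235: heading 45 -> 280
BK 7.5: (-11.1,0) -> (-12.402,7.386) [heading=280, draw]
FD 7.1: (-12.402,7.386) -> (-11.169,0.394) [heading=280, draw]
RT 72: heading 280 -> 208
FD 7: (-11.169,0.394) -> (-17.35,-2.892) [heading=208, draw]
FD 6.2: (-17.35,-2.892) -> (-22.824,-5.803) [heading=208, draw]
PU: pen up
PU: pen up
BK 5: (-22.824,-5.803) -> (-18.41,-3.456) [heading=208, move]
LT 30: heading 208 -> 238
LT 60: heading 238 -> 298
FD 11.3: (-18.41,-3.456) -> (-13.105,-13.433) [heading=298, move]
Final: pos=(-13.105,-13.433), heading=298, 6 segment(s) drawn

Segment lengths:
  seg 1: (0,0) -> (-13.9,0), length = 13.9
  seg 2: (-13.9,0) -> (-11.1,0), length = 2.8
  seg 3: (-11.1,0) -> (-12.402,7.386), length = 7.5
  seg 4: (-12.402,7.386) -> (-11.169,0.394), length = 7.1
  seg 5: (-11.169,0.394) -> (-17.35,-2.892), length = 7
  seg 6: (-17.35,-2.892) -> (-22.824,-5.803), length = 6.2
Total = 44.5

Answer: 44.5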